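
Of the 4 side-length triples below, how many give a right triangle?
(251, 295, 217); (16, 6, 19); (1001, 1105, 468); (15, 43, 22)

(251,295,217): 217²+251² = 110090 > 87025 = 295² → acute
(16,6,19): 6²+16² = 292 < 361 = 19² → obtuse
(1001,1105,468): 468²+1001² = 1221025 = 1105² → right
(15,43,22): 15+22 ≤ 43, not a triangle
1 of the 4 is right.

1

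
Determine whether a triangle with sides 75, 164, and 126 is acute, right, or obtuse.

obtuse

Compare the square of the longest side to the sum of squares of the other two: 75² + 126² = 21501 < 26896 = 164².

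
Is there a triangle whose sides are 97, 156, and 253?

No

The two shorter sides sum to 253, exactly equal to the longest side 253.
That gives only a degenerate (flat) triangle — the inequality must be strict.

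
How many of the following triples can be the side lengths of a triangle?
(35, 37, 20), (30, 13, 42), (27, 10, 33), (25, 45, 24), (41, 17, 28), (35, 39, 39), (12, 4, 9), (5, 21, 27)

(20,35,37): 20+35 > 37 → valid
(13,30,42): 13+30 > 42 → valid
(10,27,33): 10+27 > 33 → valid
(24,25,45): 24+25 > 45 → valid
(17,28,41): 17+28 > 41 → valid
(35,39,39): 35+39 > 39 → valid
(4,9,12): 4+9 > 12 → valid
(5,21,27): 5+21 ≤ 27 → not valid
7 of the 8 triples form a triangle.

7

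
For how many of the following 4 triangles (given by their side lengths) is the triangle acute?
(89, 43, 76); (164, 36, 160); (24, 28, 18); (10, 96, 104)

1

(89,43,76): 43²+76² = 7625 < 7921 = 89² → obtuse
(164,36,160): 36²+160² = 26896 = 164² → right
(24,28,18): 18²+24² = 900 > 784 = 28² → acute
(10,96,104): 10²+96² = 9316 < 10816 = 104² → obtuse
1 of the 4 is acute.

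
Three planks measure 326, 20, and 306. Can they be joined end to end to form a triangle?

No

The two shorter sides sum to 326, exactly equal to the longest side 326.
That gives only a degenerate (flat) triangle — the inequality must be strict.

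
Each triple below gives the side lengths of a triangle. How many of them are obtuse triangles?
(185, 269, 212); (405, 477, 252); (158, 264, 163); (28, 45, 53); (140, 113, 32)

(185,269,212): 185²+212² = 79169 > 72361 = 269² → acute
(405,477,252): 252²+405² = 227529 = 477² → right
(158,264,163): 158²+163² = 51533 < 69696 = 264² → obtuse
(28,45,53): 28²+45² = 2809 = 53² → right
(140,113,32): 32²+113² = 13793 < 19600 = 140² → obtuse
2 of the 5 are obtuse.

2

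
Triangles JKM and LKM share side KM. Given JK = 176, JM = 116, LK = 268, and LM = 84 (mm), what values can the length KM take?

184 < KM < 292

From triangle JKM: |176 − 116| < KM < 176 + 116, i.e. 60 < KM < 292.
From triangle LKM: 184 < KM < 352.
Both must hold, so KM lies in the intersection.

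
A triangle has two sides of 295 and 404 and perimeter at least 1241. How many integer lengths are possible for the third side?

Triangle inequality: 109 < x < 699. Perimeter ≥ 1241 gives x ≥ 1241 − 295 − 404 = 542.
So 542 ≤ x < 699; integers 542 through 698: 157 values.

157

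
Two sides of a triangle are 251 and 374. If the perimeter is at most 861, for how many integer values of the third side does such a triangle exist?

Triangle inequality: 123 < x < 625. Perimeter ≤ 861 gives x ≤ 861 − 251 − 374 = 236.
So 123 < x ≤ 236; integers 124 through 236: 113 values.

113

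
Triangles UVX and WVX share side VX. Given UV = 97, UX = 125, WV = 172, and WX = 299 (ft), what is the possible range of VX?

From triangle UVX: |97 − 125| < VX < 97 + 125, i.e. 28 < VX < 222.
From triangle WVX: 127 < VX < 471.
Both must hold, so VX lies in the intersection.

127 < VX < 222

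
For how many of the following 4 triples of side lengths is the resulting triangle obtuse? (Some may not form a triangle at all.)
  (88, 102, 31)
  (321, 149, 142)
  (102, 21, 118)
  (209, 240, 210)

(88,102,31): 31²+88² = 8705 < 10404 = 102² → obtuse
(321,149,142): 142+149 ≤ 321, not a triangle
(102,21,118): 21²+102² = 10845 < 13924 = 118² → obtuse
(209,240,210): 209²+210² = 87781 > 57600 = 240² → acute
2 of the 4 are obtuse.

2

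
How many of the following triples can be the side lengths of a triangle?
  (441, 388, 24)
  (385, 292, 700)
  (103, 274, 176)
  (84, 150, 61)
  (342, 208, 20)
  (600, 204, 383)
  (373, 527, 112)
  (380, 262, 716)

(24,388,441): 24+388 ≤ 441 → not valid
(292,385,700): 292+385 ≤ 700 → not valid
(103,176,274): 103+176 > 274 → valid
(61,84,150): 61+84 ≤ 150 → not valid
(20,208,342): 20+208 ≤ 342 → not valid
(204,383,600): 204+383 ≤ 600 → not valid
(112,373,527): 112+373 ≤ 527 → not valid
(262,380,716): 262+380 ≤ 716 → not valid
1 of the 8 triples forms a triangle.

1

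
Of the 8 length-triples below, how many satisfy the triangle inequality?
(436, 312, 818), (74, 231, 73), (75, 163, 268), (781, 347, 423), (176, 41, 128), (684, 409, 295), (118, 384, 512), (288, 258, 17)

1

(312,436,818): 312+436 ≤ 818 → not valid
(73,74,231): 73+74 ≤ 231 → not valid
(75,163,268): 75+163 ≤ 268 → not valid
(347,423,781): 347+423 ≤ 781 → not valid
(41,128,176): 41+128 ≤ 176 → not valid
(295,409,684): 295+409 > 684 → valid
(118,384,512): 118+384 ≤ 512 → not valid
(17,258,288): 17+258 ≤ 288 → not valid
1 of the 8 triples forms a triangle.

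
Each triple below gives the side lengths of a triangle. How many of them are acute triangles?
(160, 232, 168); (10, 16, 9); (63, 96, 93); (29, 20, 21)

(160,232,168): 160²+168² = 53824 = 232² → right
(10,16,9): 9²+10² = 181 < 256 = 16² → obtuse
(63,96,93): 63²+93² = 12618 > 9216 = 96² → acute
(29,20,21): 20²+21² = 841 = 29² → right
1 of the 4 is acute.

1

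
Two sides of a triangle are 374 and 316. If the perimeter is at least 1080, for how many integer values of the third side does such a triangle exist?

Triangle inequality: 58 < x < 690. Perimeter ≥ 1080 gives x ≥ 1080 − 374 − 316 = 390.
So 390 ≤ x < 690; integers 390 through 689: 300 values.

300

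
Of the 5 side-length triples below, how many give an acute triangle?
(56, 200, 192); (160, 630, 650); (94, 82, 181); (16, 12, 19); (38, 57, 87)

1

(56,200,192): 56²+192² = 40000 = 200² → right
(160,630,650): 160²+630² = 422500 = 650² → right
(94,82,181): 82+94 ≤ 181, not a triangle
(16,12,19): 12²+16² = 400 > 361 = 19² → acute
(38,57,87): 38²+57² = 4693 < 7569 = 87² → obtuse
1 of the 5 is acute.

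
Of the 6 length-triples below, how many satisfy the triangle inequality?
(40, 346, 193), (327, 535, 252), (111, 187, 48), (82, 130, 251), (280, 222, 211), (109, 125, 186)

3

(40,193,346): 40+193 ≤ 346 → not valid
(252,327,535): 252+327 > 535 → valid
(48,111,187): 48+111 ≤ 187 → not valid
(82,130,251): 82+130 ≤ 251 → not valid
(211,222,280): 211+222 > 280 → valid
(109,125,186): 109+125 > 186 → valid
3 of the 6 triples form a triangle.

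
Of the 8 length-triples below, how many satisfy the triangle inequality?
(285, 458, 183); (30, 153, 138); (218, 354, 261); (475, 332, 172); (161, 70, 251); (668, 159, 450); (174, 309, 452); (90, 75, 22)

(183,285,458): 183+285 > 458 → valid
(30,138,153): 30+138 > 153 → valid
(218,261,354): 218+261 > 354 → valid
(172,332,475): 172+332 > 475 → valid
(70,161,251): 70+161 ≤ 251 → not valid
(159,450,668): 159+450 ≤ 668 → not valid
(174,309,452): 174+309 > 452 → valid
(22,75,90): 22+75 > 90 → valid
6 of the 8 triples form a triangle.

6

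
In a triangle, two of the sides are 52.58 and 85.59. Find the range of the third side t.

By the triangle inequality, t must be less than 52.58 + 85.59 = 138.17 and greater than |52.58 − 85.59| = 33.01.

33.01 < t < 138.17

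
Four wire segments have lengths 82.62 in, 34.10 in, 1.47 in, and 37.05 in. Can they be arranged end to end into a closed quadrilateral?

For a quadrilateral, each side must be shorter than the sum of the others.
Here the longest side is 82.62, but the remaining 3 sides sum to only 72.62.

No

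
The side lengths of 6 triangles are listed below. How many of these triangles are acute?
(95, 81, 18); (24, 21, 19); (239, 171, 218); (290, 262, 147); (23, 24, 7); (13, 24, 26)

(95,81,18): 18²+81² = 6885 < 9025 = 95² → obtuse
(24,21,19): 19²+21² = 802 > 576 = 24² → acute
(239,171,218): 171²+218² = 76765 > 57121 = 239² → acute
(290,262,147): 147²+262² = 90253 > 84100 = 290² → acute
(23,24,7): 7²+23² = 578 > 576 = 24² → acute
(13,24,26): 13²+24² = 745 > 676 = 26² → acute
5 of the 6 are acute.

5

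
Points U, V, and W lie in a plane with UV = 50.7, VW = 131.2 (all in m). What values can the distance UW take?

80.5 ≤ UW ≤ 181.9 m

By the triangle inequality, |50.7 − 131.2| ≤ UW ≤ 50.7 + 131.2.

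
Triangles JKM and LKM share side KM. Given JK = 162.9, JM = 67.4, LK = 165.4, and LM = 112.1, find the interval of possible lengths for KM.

From triangle JKM: |162.9 − 67.4| < KM < 162.9 + 67.4, i.e. 95.5 < KM < 230.3.
From triangle LKM: 53.3 < KM < 277.5.
Both must hold, so KM lies in the intersection.

95.5 < KM < 230.3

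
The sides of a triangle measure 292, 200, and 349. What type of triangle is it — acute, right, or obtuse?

Compare the square of the longest side to the sum of squares of the other two: 200² + 292² = 125264 > 121801 = 349².

acute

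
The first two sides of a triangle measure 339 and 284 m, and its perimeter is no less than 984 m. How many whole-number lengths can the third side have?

262

Triangle inequality: 55 < x < 623. Perimeter ≥ 984 gives x ≥ 984 − 339 − 284 = 361.
So 361 ≤ x < 623; integers 361 through 622: 262 values.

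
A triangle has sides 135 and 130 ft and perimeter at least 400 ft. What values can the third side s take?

Triangle inequality alone gives 5 < s < 265.
The perimeter condition gives s ≥ 400 − 135 − 130 = 135.
Intersecting the two: 135 ≤ s < 265.

135 ≤ s < 265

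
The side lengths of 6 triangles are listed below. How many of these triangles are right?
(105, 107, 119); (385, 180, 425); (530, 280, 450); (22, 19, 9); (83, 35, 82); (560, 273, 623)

3

(105,107,119): 105²+107² = 22474 > 14161 = 119² → acute
(385,180,425): 180²+385² = 180625 = 425² → right
(530,280,450): 280²+450² = 280900 = 530² → right
(22,19,9): 9²+19² = 442 < 484 = 22² → obtuse
(83,35,82): 35²+82² = 7949 > 6889 = 83² → acute
(560,273,623): 273²+560² = 388129 = 623² → right
3 of the 6 are right.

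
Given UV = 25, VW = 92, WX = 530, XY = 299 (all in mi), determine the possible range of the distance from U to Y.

114 ≤ UY ≤ 946 mi

The maximum is all hops collinear in one direction: 25 + 92 + 530 + 299 = 946.
The longest hop is 530; the others sum to 416. Folding the others back against it leaves at least 530 − 416 = 114.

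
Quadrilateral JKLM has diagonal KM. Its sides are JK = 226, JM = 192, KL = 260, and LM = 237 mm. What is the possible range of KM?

From triangle JKM: |226 − 192| < KM < 226 + 192, i.e. 34 < KM < 418.
From triangle LKM: 23 < KM < 497.
Both must hold, so KM lies in the intersection.

34 < KM < 418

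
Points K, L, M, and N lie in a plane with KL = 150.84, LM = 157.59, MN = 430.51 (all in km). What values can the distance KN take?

122.08 ≤ KN ≤ 738.94 km

The maximum is all hops collinear in one direction: 150.84 + 157.59 + 430.51 = 738.94.
The longest hop is 430.51; the others sum to 308.43. Folding the others back against it leaves at least 430.51 − 308.43 = 122.08.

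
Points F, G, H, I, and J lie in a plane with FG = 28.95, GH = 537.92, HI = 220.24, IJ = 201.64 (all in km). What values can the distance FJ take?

The maximum is all hops collinear in one direction: 28.95 + 537.92 + 220.24 + 201.64 = 988.75.
The longest hop is 537.92; the others sum to 450.83. Folding the others back against it leaves at least 537.92 − 450.83 = 87.09.

87.09 ≤ FJ ≤ 988.75 km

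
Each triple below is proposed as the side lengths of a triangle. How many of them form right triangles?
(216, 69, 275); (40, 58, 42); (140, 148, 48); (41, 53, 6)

(216,69,275): 69²+216² = 51417 < 75625 = 275² → obtuse
(40,58,42): 40²+42² = 3364 = 58² → right
(140,148,48): 48²+140² = 21904 = 148² → right
(41,53,6): 6+41 ≤ 53, not a triangle
2 of the 4 are right.

2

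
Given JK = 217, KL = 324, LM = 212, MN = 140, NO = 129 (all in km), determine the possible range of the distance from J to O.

0 ≤ JO ≤ 1022 km

The maximum is all hops collinear in one direction: 217 + 324 + 212 + 140 + 129 = 1022.
The longest hop is 324; the others sum to 698. Since 324 ≤ 698, the path can fold back on itself completely, so the minimum distance is 0.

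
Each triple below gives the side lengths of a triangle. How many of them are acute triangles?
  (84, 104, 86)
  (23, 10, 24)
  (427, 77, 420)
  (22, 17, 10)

2

(84,104,86): 84²+86² = 14452 > 10816 = 104² → acute
(23,10,24): 10²+23² = 629 > 576 = 24² → acute
(427,77,420): 77²+420² = 182329 = 427² → right
(22,17,10): 10²+17² = 389 < 484 = 22² → obtuse
2 of the 4 are acute.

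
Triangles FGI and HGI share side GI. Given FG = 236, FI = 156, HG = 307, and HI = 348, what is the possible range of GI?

From triangle FGI: |236 − 156| < GI < 236 + 156, i.e. 80 < GI < 392.
From triangle HGI: 41 < GI < 655.
Both must hold, so GI lies in the intersection.

80 < GI < 392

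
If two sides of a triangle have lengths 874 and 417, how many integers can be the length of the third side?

833

The third side lies in the open interval (457, 1291).
Integers from 458 to 1290 inclusive: 1290 − 458 + 1 = 833.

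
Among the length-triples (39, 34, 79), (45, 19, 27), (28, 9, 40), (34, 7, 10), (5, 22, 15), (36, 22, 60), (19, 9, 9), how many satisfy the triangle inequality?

(34,39,79): 34+39 ≤ 79 → not valid
(19,27,45): 19+27 > 45 → valid
(9,28,40): 9+28 ≤ 40 → not valid
(7,10,34): 7+10 ≤ 34 → not valid
(5,15,22): 5+15 ≤ 22 → not valid
(22,36,60): 22+36 ≤ 60 → not valid
(9,9,19): 9+9 ≤ 19 → not valid
1 of the 7 triples forms a triangle.

1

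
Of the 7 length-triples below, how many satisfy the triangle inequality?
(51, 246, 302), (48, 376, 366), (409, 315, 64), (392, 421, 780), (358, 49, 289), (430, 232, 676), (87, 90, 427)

2

(51,246,302): 51+246 ≤ 302 → not valid
(48,366,376): 48+366 > 376 → valid
(64,315,409): 64+315 ≤ 409 → not valid
(392,421,780): 392+421 > 780 → valid
(49,289,358): 49+289 ≤ 358 → not valid
(232,430,676): 232+430 ≤ 676 → not valid
(87,90,427): 87+90 ≤ 427 → not valid
2 of the 7 triples form a triangle.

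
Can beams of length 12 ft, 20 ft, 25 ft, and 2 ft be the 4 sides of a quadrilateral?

A quadrilateral exists iff every side is shorter than the sum of the others — equivalently, the longest side is less than the sum of the rest.
Longest side 25 < 34 (sum of the remaining 3), so yes.

Yes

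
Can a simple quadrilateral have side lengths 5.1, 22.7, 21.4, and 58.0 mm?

For a quadrilateral, each side must be shorter than the sum of the others.
Here the longest side is 58.0, but the remaining 3 sides sum to only 49.2.

No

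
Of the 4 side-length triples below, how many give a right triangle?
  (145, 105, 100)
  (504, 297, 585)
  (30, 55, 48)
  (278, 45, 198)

2

(145,105,100): 100²+105² = 21025 = 145² → right
(504,297,585): 297²+504² = 342225 = 585² → right
(30,55,48): 30²+48² = 3204 > 3025 = 55² → acute
(278,45,198): 45+198 ≤ 278, not a triangle
2 of the 4 are right.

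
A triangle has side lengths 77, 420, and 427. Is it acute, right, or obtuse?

right

Compare the square of the longest side to the sum of squares of the other two: 77² + 420² = 182329 = 427².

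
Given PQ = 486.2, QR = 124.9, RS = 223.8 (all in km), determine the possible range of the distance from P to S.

137.5 ≤ PS ≤ 834.9 km

The maximum is all hops collinear in one direction: 486.2 + 124.9 + 223.8 = 834.9.
The longest hop is 486.2; the others sum to 348.7. Folding the others back against it leaves at least 486.2 − 348.7 = 137.5.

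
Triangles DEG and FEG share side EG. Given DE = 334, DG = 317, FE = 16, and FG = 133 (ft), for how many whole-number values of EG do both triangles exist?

From triangle DEG: 17 < EG < 651.
From triangle FEG: 117 < EG < 149.
Intersection: 117 < EG < 149, so integers 118 through 148: 31 values.

31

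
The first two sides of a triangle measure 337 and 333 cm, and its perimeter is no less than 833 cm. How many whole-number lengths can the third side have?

507

Triangle inequality: 4 < x < 670. Perimeter ≥ 833 gives x ≥ 833 − 337 − 333 = 163.
So 163 ≤ x < 670; integers 163 through 669: 507 values.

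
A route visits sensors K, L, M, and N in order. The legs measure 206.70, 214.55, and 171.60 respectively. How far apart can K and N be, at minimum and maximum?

0 ≤ KN ≤ 592.85

The maximum is all hops collinear in one direction: 206.70 + 214.55 + 171.60 = 592.85.
The longest hop is 214.55; the others sum to 378.30. Since 214.55 ≤ 378.30, the path can fold back on itself completely, so the minimum distance is 0.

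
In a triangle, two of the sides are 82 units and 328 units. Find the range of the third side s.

By the triangle inequality, s must be less than 82 + 328 = 410 and greater than |82 − 328| = 246.

246 < s < 410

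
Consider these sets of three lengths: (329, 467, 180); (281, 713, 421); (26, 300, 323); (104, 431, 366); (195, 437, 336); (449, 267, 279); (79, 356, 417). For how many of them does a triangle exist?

6

(180,329,467): 180+329 > 467 → valid
(281,421,713): 281+421 ≤ 713 → not valid
(26,300,323): 26+300 > 323 → valid
(104,366,431): 104+366 > 431 → valid
(195,336,437): 195+336 > 437 → valid
(267,279,449): 267+279 > 449 → valid
(79,356,417): 79+356 > 417 → valid
6 of the 7 triples form a triangle.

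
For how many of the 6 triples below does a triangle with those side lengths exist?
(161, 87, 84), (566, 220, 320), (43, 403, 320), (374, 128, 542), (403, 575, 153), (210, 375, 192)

(84,87,161): 84+87 > 161 → valid
(220,320,566): 220+320 ≤ 566 → not valid
(43,320,403): 43+320 ≤ 403 → not valid
(128,374,542): 128+374 ≤ 542 → not valid
(153,403,575): 153+403 ≤ 575 → not valid
(192,210,375): 192+210 > 375 → valid
2 of the 6 triples form a triangle.

2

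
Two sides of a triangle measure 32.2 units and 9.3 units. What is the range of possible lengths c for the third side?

22.9 < c < 41.5 (units)

By the triangle inequality, c must be less than 32.2 + 9.3 = 41.5 and greater than |32.2 − 9.3| = 22.9.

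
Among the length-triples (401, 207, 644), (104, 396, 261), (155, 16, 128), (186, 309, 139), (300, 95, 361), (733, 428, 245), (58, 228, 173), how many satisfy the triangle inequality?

3

(207,401,644): 207+401 ≤ 644 → not valid
(104,261,396): 104+261 ≤ 396 → not valid
(16,128,155): 16+128 ≤ 155 → not valid
(139,186,309): 139+186 > 309 → valid
(95,300,361): 95+300 > 361 → valid
(245,428,733): 245+428 ≤ 733 → not valid
(58,173,228): 58+173 > 228 → valid
3 of the 7 triples form a triangle.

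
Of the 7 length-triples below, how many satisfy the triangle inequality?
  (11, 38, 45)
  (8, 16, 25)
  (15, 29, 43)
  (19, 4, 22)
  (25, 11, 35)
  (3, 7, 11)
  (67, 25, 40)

(11,38,45): 11+38 > 45 → valid
(8,16,25): 8+16 ≤ 25 → not valid
(15,29,43): 15+29 > 43 → valid
(4,19,22): 4+19 > 22 → valid
(11,25,35): 11+25 > 35 → valid
(3,7,11): 3+7 ≤ 11 → not valid
(25,40,67): 25+40 ≤ 67 → not valid
4 of the 7 triples form a triangle.

4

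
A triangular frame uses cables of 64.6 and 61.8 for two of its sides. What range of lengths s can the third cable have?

2.8 < s < 126.4

By the triangle inequality, s must be less than 64.6 + 61.8 = 126.4 and greater than |64.6 − 61.8| = 2.8.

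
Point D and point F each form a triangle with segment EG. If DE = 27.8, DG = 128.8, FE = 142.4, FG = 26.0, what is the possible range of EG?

116.4 < EG < 156.6

From triangle DEG: |27.8 − 128.8| < EG < 27.8 + 128.8, i.e. 101.0 < EG < 156.6.
From triangle FEG: 116.4 < EG < 168.4.
Both must hold, so EG lies in the intersection.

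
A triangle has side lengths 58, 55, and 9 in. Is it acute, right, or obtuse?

Compare the square of the longest side to the sum of squares of the other two: 9² + 55² = 3106 < 3364 = 58².

obtuse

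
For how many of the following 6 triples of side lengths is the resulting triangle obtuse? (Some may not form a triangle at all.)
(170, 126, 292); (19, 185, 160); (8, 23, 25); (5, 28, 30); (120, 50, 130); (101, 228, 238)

3

(170,126,292): 126²+170² = 44776 < 85264 = 292² → obtuse
(19,185,160): 19+160 ≤ 185, not a triangle
(8,23,25): 8²+23² = 593 < 625 = 25² → obtuse
(5,28,30): 5²+28² = 809 < 900 = 30² → obtuse
(120,50,130): 50²+120² = 16900 = 130² → right
(101,228,238): 101²+228² = 62185 > 56644 = 238² → acute
3 of the 6 are obtuse.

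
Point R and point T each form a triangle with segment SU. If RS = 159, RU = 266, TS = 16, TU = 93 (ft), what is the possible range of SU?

107 < SU < 109

From triangle RSU: |159 − 266| < SU < 159 + 266, i.e. 107 < SU < 425.
From triangle TSU: 77 < SU < 109.
Both must hold, so SU lies in the intersection.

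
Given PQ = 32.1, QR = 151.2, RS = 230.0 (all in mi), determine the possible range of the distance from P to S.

46.7 ≤ PS ≤ 413.3 mi

The maximum is all hops collinear in one direction: 32.1 + 151.2 + 230.0 = 413.3.
The longest hop is 230.0; the others sum to 183.3. Folding the others back against it leaves at least 230.0 − 183.3 = 46.7.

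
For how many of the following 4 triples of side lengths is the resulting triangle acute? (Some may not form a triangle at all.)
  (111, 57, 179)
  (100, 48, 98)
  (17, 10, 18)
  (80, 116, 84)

(111,57,179): 57+111 ≤ 179, not a triangle
(100,48,98): 48²+98² = 11908 > 10000 = 100² → acute
(17,10,18): 10²+17² = 389 > 324 = 18² → acute
(80,116,84): 80²+84² = 13456 = 116² → right
2 of the 4 are acute.

2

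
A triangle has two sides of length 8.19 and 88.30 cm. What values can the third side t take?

80.11 < t < 96.49

By the triangle inequality, t must be less than 8.19 + 88.30 = 96.49 and greater than |8.19 − 88.30| = 80.11.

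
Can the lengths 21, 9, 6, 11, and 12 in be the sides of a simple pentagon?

A pentagon exists iff every side is shorter than the sum of the others — equivalently, the longest side is less than the sum of the rest.
Longest side 21 < 38 (sum of the remaining 4), so yes.

Yes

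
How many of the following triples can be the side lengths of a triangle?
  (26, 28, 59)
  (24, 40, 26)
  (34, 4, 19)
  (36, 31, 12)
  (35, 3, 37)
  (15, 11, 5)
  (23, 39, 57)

(26,28,59): 26+28 ≤ 59 → not valid
(24,26,40): 24+26 > 40 → valid
(4,19,34): 4+19 ≤ 34 → not valid
(12,31,36): 12+31 > 36 → valid
(3,35,37): 3+35 > 37 → valid
(5,11,15): 5+11 > 15 → valid
(23,39,57): 23+39 > 57 → valid
5 of the 7 triples form a triangle.

5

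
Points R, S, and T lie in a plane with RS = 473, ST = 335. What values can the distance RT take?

138 ≤ RT ≤ 808

By the triangle inequality, |473 − 335| ≤ RT ≤ 473 + 335.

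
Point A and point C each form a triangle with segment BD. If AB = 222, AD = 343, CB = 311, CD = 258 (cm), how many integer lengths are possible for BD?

From triangle ABD: 121 < BD < 565.
From triangle CBD: 53 < BD < 569.
Intersection: 121 < BD < 565, so integers 122 through 564: 443 values.

443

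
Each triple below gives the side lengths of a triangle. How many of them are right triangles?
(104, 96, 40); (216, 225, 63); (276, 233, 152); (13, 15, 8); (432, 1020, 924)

(104,96,40): 40²+96² = 10816 = 104² → right
(216,225,63): 63²+216² = 50625 = 225² → right
(276,233,152): 152²+233² = 77393 > 76176 = 276² → acute
(13,15,8): 8²+13² = 233 > 225 = 15² → acute
(432,1020,924): 432²+924² = 1040400 = 1020² → right
3 of the 5 are right.

3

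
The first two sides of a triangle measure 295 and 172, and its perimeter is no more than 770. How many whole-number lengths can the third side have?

180

Triangle inequality: 123 < x < 467. Perimeter ≤ 770 gives x ≤ 770 − 295 − 172 = 303.
So 123 < x ≤ 303; integers 124 through 303: 180 values.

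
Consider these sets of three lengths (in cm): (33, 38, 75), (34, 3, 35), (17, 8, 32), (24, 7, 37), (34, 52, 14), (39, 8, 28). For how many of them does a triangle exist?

1

(33,38,75): 33+38 ≤ 75 → not valid
(3,34,35): 3+34 > 35 → valid
(8,17,32): 8+17 ≤ 32 → not valid
(7,24,37): 7+24 ≤ 37 → not valid
(14,34,52): 14+34 ≤ 52 → not valid
(8,28,39): 8+28 ≤ 39 → not valid
1 of the 6 triples forms a triangle.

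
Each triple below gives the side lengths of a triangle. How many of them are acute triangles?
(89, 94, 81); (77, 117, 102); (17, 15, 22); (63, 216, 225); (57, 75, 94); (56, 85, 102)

4

(89,94,81): 81²+89² = 14482 > 8836 = 94² → acute
(77,117,102): 77²+102² = 16333 > 13689 = 117² → acute
(17,15,22): 15²+17² = 514 > 484 = 22² → acute
(63,216,225): 63²+216² = 50625 = 225² → right
(57,75,94): 57²+75² = 8874 > 8836 = 94² → acute
(56,85,102): 56²+85² = 10361 < 10404 = 102² → obtuse
4 of the 6 are acute.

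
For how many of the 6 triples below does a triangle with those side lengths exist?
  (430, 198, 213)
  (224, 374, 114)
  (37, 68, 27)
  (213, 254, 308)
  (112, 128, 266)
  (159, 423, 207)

(198,213,430): 198+213 ≤ 430 → not valid
(114,224,374): 114+224 ≤ 374 → not valid
(27,37,68): 27+37 ≤ 68 → not valid
(213,254,308): 213+254 > 308 → valid
(112,128,266): 112+128 ≤ 266 → not valid
(159,207,423): 159+207 ≤ 423 → not valid
1 of the 6 triples forms a triangle.

1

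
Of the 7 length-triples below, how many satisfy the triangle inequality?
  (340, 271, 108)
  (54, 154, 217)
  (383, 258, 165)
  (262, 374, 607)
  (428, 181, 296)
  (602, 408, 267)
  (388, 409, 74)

(108,271,340): 108+271 > 340 → valid
(54,154,217): 54+154 ≤ 217 → not valid
(165,258,383): 165+258 > 383 → valid
(262,374,607): 262+374 > 607 → valid
(181,296,428): 181+296 > 428 → valid
(267,408,602): 267+408 > 602 → valid
(74,388,409): 74+388 > 409 → valid
6 of the 7 triples form a triangle.

6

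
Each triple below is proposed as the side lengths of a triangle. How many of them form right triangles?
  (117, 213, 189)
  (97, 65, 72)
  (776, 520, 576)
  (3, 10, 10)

2

(117,213,189): 117²+189² = 49410 > 45369 = 213² → acute
(97,65,72): 65²+72² = 9409 = 97² → right
(776,520,576): 520²+576² = 602176 = 776² → right
(3,10,10): 3²+10² = 109 > 100 = 10² → acute
2 of the 4 are right.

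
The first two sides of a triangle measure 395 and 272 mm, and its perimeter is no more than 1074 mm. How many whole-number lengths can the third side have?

Triangle inequality: 123 < x < 667. Perimeter ≤ 1074 gives x ≤ 1074 − 395 − 272 = 407.
So 123 < x ≤ 407; integers 124 through 407: 284 values.

284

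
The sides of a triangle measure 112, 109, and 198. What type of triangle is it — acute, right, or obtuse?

obtuse

Compare the square of the longest side to the sum of squares of the other two: 109² + 112² = 24425 < 39204 = 198².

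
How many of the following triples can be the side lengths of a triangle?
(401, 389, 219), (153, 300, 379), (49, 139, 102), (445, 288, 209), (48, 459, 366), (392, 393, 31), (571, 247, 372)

(219,389,401): 219+389 > 401 → valid
(153,300,379): 153+300 > 379 → valid
(49,102,139): 49+102 > 139 → valid
(209,288,445): 209+288 > 445 → valid
(48,366,459): 48+366 ≤ 459 → not valid
(31,392,393): 31+392 > 393 → valid
(247,372,571): 247+372 > 571 → valid
6 of the 7 triples form a triangle.

6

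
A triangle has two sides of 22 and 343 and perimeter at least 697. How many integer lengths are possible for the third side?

Triangle inequality: 321 < x < 365. Perimeter ≥ 697 gives x ≥ 697 − 22 − 343 = 332.
So 332 ≤ x < 365; integers 332 through 364: 33 values.

33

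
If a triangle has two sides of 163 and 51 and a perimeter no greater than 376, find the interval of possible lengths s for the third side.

Triangle inequality alone gives 112 < s < 214.
The perimeter condition gives s ≤ 376 − 163 − 51 = 162.
Intersecting the two: 112 < s ≤ 162.

112 < s ≤ 162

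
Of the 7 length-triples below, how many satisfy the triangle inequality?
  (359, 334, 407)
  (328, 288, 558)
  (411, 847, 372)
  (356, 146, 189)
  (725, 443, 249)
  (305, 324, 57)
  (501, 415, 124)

4

(334,359,407): 334+359 > 407 → valid
(288,328,558): 288+328 > 558 → valid
(372,411,847): 372+411 ≤ 847 → not valid
(146,189,356): 146+189 ≤ 356 → not valid
(249,443,725): 249+443 ≤ 725 → not valid
(57,305,324): 57+305 > 324 → valid
(124,415,501): 124+415 > 501 → valid
4 of the 7 triples form a triangle.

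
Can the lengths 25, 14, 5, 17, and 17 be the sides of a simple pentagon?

A pentagon exists iff every side is shorter than the sum of the others — equivalently, the longest side is less than the sum of the rest.
Longest side 25 < 53 (sum of the remaining 4), so yes.

Yes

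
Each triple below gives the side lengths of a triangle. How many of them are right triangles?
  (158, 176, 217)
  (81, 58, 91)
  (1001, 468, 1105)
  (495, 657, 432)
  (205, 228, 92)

2

(158,176,217): 158²+176² = 55940 > 47089 = 217² → acute
(81,58,91): 58²+81² = 9925 > 8281 = 91² → acute
(1001,468,1105): 468²+1001² = 1221025 = 1105² → right
(495,657,432): 432²+495² = 431649 = 657² → right
(205,228,92): 92²+205² = 50489 < 51984 = 228² → obtuse
2 of the 5 are right.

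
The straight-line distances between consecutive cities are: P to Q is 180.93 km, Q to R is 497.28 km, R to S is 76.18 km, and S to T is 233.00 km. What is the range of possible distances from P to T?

The maximum is all hops collinear in one direction: 180.93 + 497.28 + 76.18 + 233.00 = 987.39.
The longest hop is 497.28; the others sum to 490.11. Folding the others back against it leaves at least 497.28 − 490.11 = 7.17.

7.17 ≤ PT ≤ 987.39 km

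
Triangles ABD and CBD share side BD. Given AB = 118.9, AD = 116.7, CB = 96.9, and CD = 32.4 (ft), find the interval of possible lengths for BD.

From triangle ABD: |118.9 − 116.7| < BD < 118.9 + 116.7, i.e. 2.2 < BD < 235.6.
From triangle CBD: 64.5 < BD < 129.3.
Both must hold, so BD lies in the intersection.

64.5 < BD < 129.3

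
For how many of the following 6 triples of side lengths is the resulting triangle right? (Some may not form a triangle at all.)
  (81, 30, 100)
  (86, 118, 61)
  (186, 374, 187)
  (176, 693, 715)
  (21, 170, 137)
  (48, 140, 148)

(81,30,100): 30²+81² = 7461 < 10000 = 100² → obtuse
(86,118,61): 61²+86² = 11117 < 13924 = 118² → obtuse
(186,374,187): 186+187 ≤ 374, not a triangle
(176,693,715): 176²+693² = 511225 = 715² → right
(21,170,137): 21+137 ≤ 170, not a triangle
(48,140,148): 48²+140² = 21904 = 148² → right
2 of the 6 are right.

2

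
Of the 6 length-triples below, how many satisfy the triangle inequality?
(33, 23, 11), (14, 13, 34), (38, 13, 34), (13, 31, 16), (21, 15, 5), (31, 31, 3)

3

(11,23,33): 11+23 > 33 → valid
(13,14,34): 13+14 ≤ 34 → not valid
(13,34,38): 13+34 > 38 → valid
(13,16,31): 13+16 ≤ 31 → not valid
(5,15,21): 5+15 ≤ 21 → not valid
(3,31,31): 3+31 > 31 → valid
3 of the 6 triples form a triangle.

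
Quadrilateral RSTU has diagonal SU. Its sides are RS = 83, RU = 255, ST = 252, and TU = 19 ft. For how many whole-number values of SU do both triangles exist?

From triangle RSU: 172 < SU < 338.
From triangle TSU: 233 < SU < 271.
Intersection: 233 < SU < 271, so integers 234 through 270: 37 values.

37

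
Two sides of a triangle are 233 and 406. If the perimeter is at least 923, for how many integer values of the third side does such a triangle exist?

355

Triangle inequality: 173 < x < 639. Perimeter ≥ 923 gives x ≥ 923 − 233 − 406 = 284.
So 284 ≤ x < 639; integers 284 through 638: 355 values.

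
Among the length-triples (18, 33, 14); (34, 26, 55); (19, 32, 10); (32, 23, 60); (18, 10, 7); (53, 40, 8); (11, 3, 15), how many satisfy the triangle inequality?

1

(14,18,33): 14+18 ≤ 33 → not valid
(26,34,55): 26+34 > 55 → valid
(10,19,32): 10+19 ≤ 32 → not valid
(23,32,60): 23+32 ≤ 60 → not valid
(7,10,18): 7+10 ≤ 18 → not valid
(8,40,53): 8+40 ≤ 53 → not valid
(3,11,15): 3+11 ≤ 15 → not valid
1 of the 7 triples forms a triangle.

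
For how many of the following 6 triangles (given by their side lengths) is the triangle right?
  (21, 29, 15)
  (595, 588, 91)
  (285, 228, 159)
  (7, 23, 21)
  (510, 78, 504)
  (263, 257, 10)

2

(21,29,15): 15²+21² = 666 < 841 = 29² → obtuse
(595,588,91): 91²+588² = 354025 = 595² → right
(285,228,159): 159²+228² = 77265 < 81225 = 285² → obtuse
(7,23,21): 7²+21² = 490 < 529 = 23² → obtuse
(510,78,504): 78²+504² = 260100 = 510² → right
(263,257,10): 10²+257² = 66149 < 69169 = 263² → obtuse
2 of the 6 are right.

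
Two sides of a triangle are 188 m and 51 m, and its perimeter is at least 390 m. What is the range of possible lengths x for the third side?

151 ≤ x < 239

Triangle inequality alone gives 137 < x < 239.
The perimeter condition gives x ≥ 390 − 188 − 51 = 151.
Intersecting the two: 151 ≤ x < 239.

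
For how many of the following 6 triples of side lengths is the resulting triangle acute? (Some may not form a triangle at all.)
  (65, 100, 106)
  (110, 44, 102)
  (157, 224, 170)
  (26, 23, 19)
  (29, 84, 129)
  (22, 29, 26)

5

(65,100,106): 65²+100² = 14225 > 11236 = 106² → acute
(110,44,102): 44²+102² = 12340 > 12100 = 110² → acute
(157,224,170): 157²+170² = 53549 > 50176 = 224² → acute
(26,23,19): 19²+23² = 890 > 676 = 26² → acute
(29,84,129): 29+84 ≤ 129, not a triangle
(22,29,26): 22²+26² = 1160 > 841 = 29² → acute
5 of the 6 are acute.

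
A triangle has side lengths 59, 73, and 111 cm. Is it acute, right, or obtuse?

obtuse

Compare the square of the longest side to the sum of squares of the other two: 59² + 73² = 8810 < 12321 = 111².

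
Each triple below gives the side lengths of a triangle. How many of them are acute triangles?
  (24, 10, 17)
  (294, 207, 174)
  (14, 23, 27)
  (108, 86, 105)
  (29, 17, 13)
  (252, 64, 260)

1

(24,10,17): 10²+17² = 389 < 576 = 24² → obtuse
(294,207,174): 174²+207² = 73125 < 86436 = 294² → obtuse
(14,23,27): 14²+23² = 725 < 729 = 27² → obtuse
(108,86,105): 86²+105² = 18421 > 11664 = 108² → acute
(29,17,13): 13²+17² = 458 < 841 = 29² → obtuse
(252,64,260): 64²+252² = 67600 = 260² → right
1 of the 6 is acute.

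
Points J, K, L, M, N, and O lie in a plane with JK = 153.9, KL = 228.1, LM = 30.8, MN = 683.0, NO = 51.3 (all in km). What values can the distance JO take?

The maximum is all hops collinear in one direction: 153.9 + 228.1 + 30.8 + 683.0 + 51.3 = 1147.1.
The longest hop is 683.0; the others sum to 464.1. Folding the others back against it leaves at least 683.0 − 464.1 = 218.9.

218.9 ≤ JO ≤ 1147.1 km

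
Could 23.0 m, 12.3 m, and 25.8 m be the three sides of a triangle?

The longest side is 25.8, and the other two sum to 35.3.
Since 35.3 > 25.8, the triangle inequality holds.

Yes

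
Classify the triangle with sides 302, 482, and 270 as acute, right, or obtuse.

obtuse

Compare the square of the longest side to the sum of squares of the other two: 270² + 302² = 164104 < 232324 = 482².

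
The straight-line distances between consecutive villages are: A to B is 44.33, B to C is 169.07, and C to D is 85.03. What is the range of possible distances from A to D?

39.71 ≤ AD ≤ 298.43

The maximum is all hops collinear in one direction: 44.33 + 169.07 + 85.03 = 298.43.
The longest hop is 169.07; the others sum to 129.36. Folding the others back against it leaves at least 169.07 − 129.36 = 39.71.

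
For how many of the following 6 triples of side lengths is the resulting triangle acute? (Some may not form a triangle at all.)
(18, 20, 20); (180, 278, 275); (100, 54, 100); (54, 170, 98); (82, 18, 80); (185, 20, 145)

3

(18,20,20): 18²+20² = 724 > 400 = 20² → acute
(180,278,275): 180²+275² = 108025 > 77284 = 278² → acute
(100,54,100): 54²+100² = 12916 > 10000 = 100² → acute
(54,170,98): 54+98 ≤ 170, not a triangle
(82,18,80): 18²+80² = 6724 = 82² → right
(185,20,145): 20+145 ≤ 185, not a triangle
3 of the 6 are acute.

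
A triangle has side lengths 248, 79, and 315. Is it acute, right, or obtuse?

obtuse

Compare the square of the longest side to the sum of squares of the other two: 79² + 248² = 67745 < 99225 = 315².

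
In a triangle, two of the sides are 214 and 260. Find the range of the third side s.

By the triangle inequality, s must be less than 214 + 260 = 474 and greater than |214 − 260| = 46.

46 < s < 474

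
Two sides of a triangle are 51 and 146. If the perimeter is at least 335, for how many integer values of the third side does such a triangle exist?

59

Triangle inequality: 95 < x < 197. Perimeter ≥ 335 gives x ≥ 335 − 51 − 146 = 138.
So 138 ≤ x < 197; integers 138 through 196: 59 values.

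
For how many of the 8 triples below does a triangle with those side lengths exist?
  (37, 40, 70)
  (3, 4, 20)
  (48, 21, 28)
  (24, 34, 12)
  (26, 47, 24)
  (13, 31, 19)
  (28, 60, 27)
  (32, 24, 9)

(37,40,70): 37+40 > 70 → valid
(3,4,20): 3+4 ≤ 20 → not valid
(21,28,48): 21+28 > 48 → valid
(12,24,34): 12+24 > 34 → valid
(24,26,47): 24+26 > 47 → valid
(13,19,31): 13+19 > 31 → valid
(27,28,60): 27+28 ≤ 60 → not valid
(9,24,32): 9+24 > 32 → valid
6 of the 8 triples form a triangle.

6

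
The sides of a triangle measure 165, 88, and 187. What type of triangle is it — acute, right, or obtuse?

right

Compare the square of the longest side to the sum of squares of the other two: 88² + 165² = 34969 = 187².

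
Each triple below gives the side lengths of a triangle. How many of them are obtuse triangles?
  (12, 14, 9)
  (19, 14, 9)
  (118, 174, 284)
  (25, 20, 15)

2

(12,14,9): 9²+12² = 225 > 196 = 14² → acute
(19,14,9): 9²+14² = 277 < 361 = 19² → obtuse
(118,174,284): 118²+174² = 44200 < 80656 = 284² → obtuse
(25,20,15): 15²+20² = 625 = 25² → right
2 of the 4 are obtuse.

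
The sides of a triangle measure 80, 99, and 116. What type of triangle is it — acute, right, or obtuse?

Compare the square of the longest side to the sum of squares of the other two: 80² + 99² = 16201 > 13456 = 116².

acute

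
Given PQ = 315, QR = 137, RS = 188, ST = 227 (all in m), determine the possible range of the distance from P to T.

0 ≤ PT ≤ 867 m

The maximum is all hops collinear in one direction: 315 + 137 + 188 + 227 = 867.
The longest hop is 315; the others sum to 552. Since 315 ≤ 552, the path can fold back on itself completely, so the minimum distance is 0.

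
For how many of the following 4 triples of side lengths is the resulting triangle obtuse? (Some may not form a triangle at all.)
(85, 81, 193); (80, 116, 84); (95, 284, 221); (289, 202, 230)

(85,81,193): 81+85 ≤ 193, not a triangle
(80,116,84): 80²+84² = 13456 = 116² → right
(95,284,221): 95²+221² = 57866 < 80656 = 284² → obtuse
(289,202,230): 202²+230² = 93704 > 83521 = 289² → acute
1 of the 4 is obtuse.

1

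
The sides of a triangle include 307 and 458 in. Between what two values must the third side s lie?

By the triangle inequality, s must be less than 307 + 458 = 765 and greater than |307 − 458| = 151.

151 < s < 765 (in)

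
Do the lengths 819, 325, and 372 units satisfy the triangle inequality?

The longest side is 819, but the other two sum to only 697.
697 < 819, so the triangle inequality fails.

No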